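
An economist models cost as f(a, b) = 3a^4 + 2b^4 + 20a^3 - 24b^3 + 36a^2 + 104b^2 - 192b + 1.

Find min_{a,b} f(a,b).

f(a,b) separates as P(a) + Q(b) + 1, so its minimum is min P + min Q + 1.
P'(a) = 12a(a + 2)(a + 3) vanishes at a ∈ {-3, -2, 0}; Q'(b) = 8(b - 4)(b - 3)(b - 2) vanishes at b ∈ {2, 3, 4}.
Local minima of P (where P''>0): P(-3)=27, P(0)=0. Local minima of Q: Q(2)=-128, Q(4)=-128.
So the global minimum of f is P(0) + Q(2) + 1 = 0 − 128 + 1 = -127, attained at (0, 2).

-127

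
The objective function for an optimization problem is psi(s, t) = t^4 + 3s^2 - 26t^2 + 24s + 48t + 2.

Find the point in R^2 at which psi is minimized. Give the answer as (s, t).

psi(s,t) separates as P(s) + Q(t) + 2, so its minimum is min P + min Q + 2.
P'(s) = 6s + 24 vanishes at s ∈ {-4}; Q'(t) = 4(t - 3)(t - 1)(t + 4) vanishes at t ∈ {-4, 1, 3}.
Local minima of P (where P''>0): P(-4)=-48. Local minima of Q: Q(-4)=-352, Q(3)=-9.
So the global minimum of psi is P(-4) + Q(-4) + 2 = -48 − 352 + 2 = -398, attained at (-4, -4).

(-4, -4)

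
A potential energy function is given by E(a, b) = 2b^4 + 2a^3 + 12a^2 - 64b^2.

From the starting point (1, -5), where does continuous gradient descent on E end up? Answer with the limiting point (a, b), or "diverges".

(0, -4)

E is separable, so gradient descent decouples: a follows -∂E/∂a, b follows -∂E/∂b.
∂E/∂a = 6a(a + 4); at a=1 this is 30, so a decreases.
∂E/∂b = 8b(b - 4)(b + 4); at b=-5 this is -360, so b increases.
a converges to its nearest critical value 0 (a local min of the a-part); b converges to -4. The iterate converges to (0, -4).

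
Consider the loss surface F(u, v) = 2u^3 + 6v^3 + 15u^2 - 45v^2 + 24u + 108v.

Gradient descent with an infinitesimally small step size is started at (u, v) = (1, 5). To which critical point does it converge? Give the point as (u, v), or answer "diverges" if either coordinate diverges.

F is separable, so gradient descent decouples: u follows -∂F/∂u, v follows -∂F/∂v.
∂F/∂u = 6(u + 1)(u + 4); at u=1 this is 60, so u decreases.
∂F/∂v = 18(v - 3)(v - 2); at v=5 this is 108, so v decreases.
u converges to its nearest critical value -1 (a local min of the u-part); v converges to 3. The iterate converges to (-1, 3).

(-1, 3)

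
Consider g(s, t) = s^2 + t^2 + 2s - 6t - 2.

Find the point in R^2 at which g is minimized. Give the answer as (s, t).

(-1, 3)

g(s,t) separates as P(s) + Q(t) − 2, so its minimum is min P + min Q − 2.
P'(s) = 2s + 2 vanishes at s ∈ {-1}; Q'(t) = 2(t - 3) vanishes at t ∈ {3}.
Local minima of P (where P''>0): P(-1)=-1. Local minima of Q: Q(3)=-9.
So the global minimum of g is P(-1) + Q(3) − 2 = -1 − 9 − 2 = -12, attained at (-1, 3).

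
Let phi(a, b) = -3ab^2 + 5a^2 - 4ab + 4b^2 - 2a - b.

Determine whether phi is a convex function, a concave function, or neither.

The term -3ab^2 is cubic, so the Hessian is not constant.
∂²phi/∂b² = -6a + 8, which takes both signs as a varies (negative for sufficiently large a). A diagonal entry of the Hessian changing sign means the Hessian is neither positive- nor negative-semidefinite on all of R^2.

neither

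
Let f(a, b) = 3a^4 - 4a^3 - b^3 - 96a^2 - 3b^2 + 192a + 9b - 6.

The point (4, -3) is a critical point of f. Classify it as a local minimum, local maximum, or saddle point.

local minimum

The mixed partial ∂²f/∂a∂b is 0, so the Hessian at any point is diag(f_aa, f_bb) = diag(12(3a^2 - 2a - 16), -6(b + 1)).
At (4, -3): H = diag(288, 12).
Both eigenvalues are positive, so H is positive definite: a local minimum.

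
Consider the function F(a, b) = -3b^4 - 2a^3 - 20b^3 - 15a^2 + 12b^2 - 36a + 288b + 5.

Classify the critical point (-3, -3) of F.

The mixed partial ∂²F/∂a∂b is 0, so the Hessian at any point is diag(F_aa, F_bb) = diag(-6(2a + 5), 12(-3b^2 - 10b + 2)).
At (-3, -3): H = diag(6, 60).
Both eigenvalues are positive, so H is positive definite: a local minimum.

local minimum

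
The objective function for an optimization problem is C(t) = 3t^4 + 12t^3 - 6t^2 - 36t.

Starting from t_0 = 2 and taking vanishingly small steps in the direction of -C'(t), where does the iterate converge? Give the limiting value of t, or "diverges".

C'(t) = 12(t - 1)(t + 1)(t + 3), so C'(2) = 180.
Gradient descent moves in the -C' direction, i.e. t is decreasing.
The nearest critical point in that direction is t = 1, where C'' = 96 > 0 (a local minimum). The iterate converges there.

1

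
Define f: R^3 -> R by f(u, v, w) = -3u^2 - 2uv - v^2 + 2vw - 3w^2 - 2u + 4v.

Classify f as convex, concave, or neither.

f is quadratic, so its Hessian is the constant matrix H = [[-6, -2, 0], [-2, -2, 2], [0, 2, -6]].
Leading principal minors: -6, 8, -24.
Signs alternate −, +, − ⇒ H ≺ 0 ⇒ concave.

concave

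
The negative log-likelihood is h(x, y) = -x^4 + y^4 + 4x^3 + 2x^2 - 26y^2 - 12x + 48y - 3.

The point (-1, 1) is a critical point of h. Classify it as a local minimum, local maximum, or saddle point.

The mixed partial ∂²h/∂x∂y is 0, so the Hessian at any point is diag(h_xx, h_yy) = diag(4(-3x^2 + 6x + 1), 4(3y^2 - 13)).
At (-1, 1): H = diag(-32, -40).
Both eigenvalues are negative, so H is negative definite: a local maximum.

local maximum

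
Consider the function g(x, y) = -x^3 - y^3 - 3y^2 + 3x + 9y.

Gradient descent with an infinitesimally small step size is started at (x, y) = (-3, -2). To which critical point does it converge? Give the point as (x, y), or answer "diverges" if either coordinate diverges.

(-1, -3)

g is separable, so gradient descent decouples: x follows -∂g/∂x, y follows -∂g/∂y.
∂g/∂x = -3(x - 1)(x + 1); at x=-3 this is -24, so x increases.
∂g/∂y = -3(y - 1)(y + 3); at y=-2 this is 9, so y decreases.
x converges to its nearest critical value -1 (a local min of the x-part); y converges to -3. The iterate converges to (-1, -3).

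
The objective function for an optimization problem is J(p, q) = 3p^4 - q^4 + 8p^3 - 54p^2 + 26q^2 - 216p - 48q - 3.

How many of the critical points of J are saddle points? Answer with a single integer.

J separates as a function of p plus a function of q, so ∇J=0 decouples.
∂J/∂p = 12(p - 3)(p + 2)(p + 3) = 0 at p ∈ {-3, -2, 3}; ∂J/∂q = -4(q - 3)(q - 1)(q + 4) = 0 at q ∈ {-4, 1, 3}.
The Hessian is diagonal: diag(J_pp, J_qq). Second derivatives: J_pp(-3)=72, J_pp(-2)=-60, J_pp(3)=360; J_qq(-4)=-140, J_qq(1)=40, J_qq(3)=-56.
Saddle points occur where the two diagonal entries have opposite signs: (-3, -4), (-3, 3), (-2, 1), (3, -4), (3, 3). Count: 5.

5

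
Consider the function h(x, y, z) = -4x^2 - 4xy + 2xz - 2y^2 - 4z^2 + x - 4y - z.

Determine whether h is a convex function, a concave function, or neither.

h is quadratic, so its Hessian is the constant matrix H = [[-8, -4, 2], [-4, -4, 0], [2, 0, -8]].
Leading principal minors: -8, 16, -112.
Signs alternate −, +, − ⇒ H ≺ 0 ⇒ concave.

concave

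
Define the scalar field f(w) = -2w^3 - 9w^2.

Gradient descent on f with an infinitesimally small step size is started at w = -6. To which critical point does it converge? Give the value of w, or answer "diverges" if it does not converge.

-3

f'(w) = -6w(w + 3), so f'(-6) = -108.
Gradient descent moves in the -f' direction, i.e. w is increasing.
The nearest critical point in that direction is w = -3, where f'' = 18 > 0 (a local minimum). The iterate converges there.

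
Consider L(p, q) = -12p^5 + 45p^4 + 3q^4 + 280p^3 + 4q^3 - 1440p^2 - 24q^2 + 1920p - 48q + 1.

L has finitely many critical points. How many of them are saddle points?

6

L separates as a function of p plus a function of q, so ∇L=0 decouples.
∂L/∂p = -60(p - 4)(p - 2)(p - 1)(p + 4) = 0 at p ∈ {-4, 1, 2, 4}; ∂L/∂q = 12(q - 2)(q + 1)(q + 2) = 0 at q ∈ {-2, -1, 2}.
The Hessian is diagonal: diag(L_pp, L_qq). Second derivatives: L_pp(-4)=14400, L_pp(1)=-900, L_pp(2)=720, L_pp(4)=-2880; L_qq(-2)=48, L_qq(-1)=-36, L_qq(2)=144.
Saddle points occur where the two diagonal entries have opposite signs: (-4, -1), (1, -2), (1, 2), (2, -1), (4, -2), (4, 2). Count: 6.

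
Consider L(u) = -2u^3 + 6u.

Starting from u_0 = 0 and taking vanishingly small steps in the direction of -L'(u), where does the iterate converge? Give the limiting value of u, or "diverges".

L'(u) = -6(u - 1)(u + 1), so L'(0) = 6.
Gradient descent moves in the -L' direction, i.e. u is decreasing.
The nearest critical point in that direction is u = -1, where L'' = 12 > 0 (a local minimum). The iterate converges there.

-1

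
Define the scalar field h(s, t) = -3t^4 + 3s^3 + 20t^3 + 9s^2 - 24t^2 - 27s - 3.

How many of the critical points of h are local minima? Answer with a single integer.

h separates as a function of s plus a function of t, so ∇h=0 decouples.
∂h/∂s = 9(s - 1)(s + 3) = 0 at s ∈ {-3, 1}; ∂h/∂t = -12t(t - 4)(t - 1) = 0 at t ∈ {0, 1, 4}.
The Hessian is diagonal: diag(h_ss, h_tt). Second derivatives: h_ss(-3)=-36, h_ss(1)=36; h_tt(0)=-48, h_tt(1)=36, h_tt(4)=-144.
Local minima occur where both diagonal entries positive: (1, 1). Count: 1.

1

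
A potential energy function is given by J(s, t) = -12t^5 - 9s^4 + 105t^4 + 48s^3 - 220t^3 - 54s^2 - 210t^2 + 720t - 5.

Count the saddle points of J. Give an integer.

J separates as a function of s plus a function of t, so ∇J=0 decouples.
∂J/∂s = -36s(s - 3)(s - 1) = 0 at s ∈ {0, 1, 3}; ∂J/∂t = -60(t - 4)(t - 3)(t - 1)(t + 1) = 0 at t ∈ {-1, 1, 3, 4}.
The Hessian is diagonal: diag(J_ss, J_tt). Second derivatives: J_ss(0)=-108, J_ss(1)=72, J_ss(3)=-216; J_tt(-1)=2400, J_tt(1)=-720, J_tt(3)=480, J_tt(4)=-900.
Saddle points occur where the two diagonal entries have opposite signs: (0, -1), (0, 3), (1, 1), (1, 4), (3, -1), (3, 3). Count: 6.

6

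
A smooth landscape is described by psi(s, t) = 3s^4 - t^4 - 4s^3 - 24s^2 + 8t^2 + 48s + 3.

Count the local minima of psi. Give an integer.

psi separates as a function of s plus a function of t, so ∇psi=0 decouples.
∂psi/∂s = 12(s - 2)(s - 1)(s + 2) = 0 at s ∈ {-2, 1, 2}; ∂psi/∂t = -4t(t - 2)(t + 2) = 0 at t ∈ {-2, 0, 2}.
The Hessian is diagonal: diag(psi_ss, psi_tt). Second derivatives: psi_ss(-2)=144, psi_ss(1)=-36, psi_ss(2)=48; psi_tt(-2)=-32, psi_tt(0)=16, psi_tt(2)=-32.
Local minima occur where both diagonal entries positive: (-2, 0), (2, 0). Count: 2.

2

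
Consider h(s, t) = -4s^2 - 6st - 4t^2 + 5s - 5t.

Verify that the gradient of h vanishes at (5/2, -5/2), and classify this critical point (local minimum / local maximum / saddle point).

∇h = (-8s - 6t + 5, -6s - 8t - 5); substituting (5/2, -5/2) gives ∇h = (0, 0), so (5/2, -5/2) is indeed a critical point.
The Hessian of h is constant: H = [[-8, -6], [-6, -8]].
det(H) = (-8)·(-8) − (-6)² = 28.
det(H) > 0 and tr(H) = -16 < 0, so H is negative definite and the point is a local maximum.

local maximum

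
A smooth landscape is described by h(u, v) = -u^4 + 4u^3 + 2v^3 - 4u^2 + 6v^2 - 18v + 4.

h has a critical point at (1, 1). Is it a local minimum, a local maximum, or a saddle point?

local minimum

The mixed partial ∂²h/∂u∂v is 0, so the Hessian at any point is diag(h_uu, h_vv) = diag(4(-3u^2 + 6u - 2), 12(v + 1)).
At (1, 1): H = diag(4, 24).
Both eigenvalues are positive, so H is positive definite: a local minimum.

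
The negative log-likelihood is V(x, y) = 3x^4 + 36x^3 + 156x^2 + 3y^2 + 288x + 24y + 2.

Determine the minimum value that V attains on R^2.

-238

V(x,y) separates as P(x) + Q(y) + 2, so its minimum is min P + min Q + 2.
P'(x) = 12(x + 2)(x + 3)(x + 4) vanishes at x ∈ {-4, -3, -2}; Q'(y) = 6y + 24 vanishes at y ∈ {-4}.
Local minima of P (where P''>0): P(-4)=-192, P(-2)=-192. Local minima of Q: Q(-4)=-48.
So the global minimum of V is P(-4) + Q(-4) + 2 = -192 − 48 + 2 = -238, attained at (-4, -4).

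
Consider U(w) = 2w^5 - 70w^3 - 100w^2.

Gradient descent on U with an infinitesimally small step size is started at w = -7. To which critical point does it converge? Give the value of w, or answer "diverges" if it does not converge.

diverges

U'(w) = 10w(w - 5)(w + 1)(w + 4), so U'(-7) = 15120.
Gradient descent moves in the -U' direction, i.e. w is decreasing.
There is no critical point below w=-7, and U' keeps the same sign, so the iterate runs off to −∞.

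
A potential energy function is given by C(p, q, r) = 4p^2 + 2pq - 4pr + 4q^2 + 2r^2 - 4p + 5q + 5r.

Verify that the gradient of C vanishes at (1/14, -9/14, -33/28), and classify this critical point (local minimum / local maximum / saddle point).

local minimum

∇C = (8p + 2q - 4r - 4, 2p + 8q + 5, -4p + 4r + 5); substituting (1/14, -9/14, -33/28) gives ∇C = (0, 0, 0), so (1/14, -9/14, -33/28) is indeed a critical point.
The Hessian is constant: H = [[8, 2, -4], [2, 8, 0], [-4, 0, 4]].
Leading principal minors: Δ₁ = 8, Δ₂ = 60, Δ₃ = 112.
All leading minors are positive, so H is positive definite: a local minimum.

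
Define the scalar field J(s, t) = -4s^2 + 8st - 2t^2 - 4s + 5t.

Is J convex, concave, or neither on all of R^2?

J is quadratic, so its Hessian is the constant matrix H = [[-8, 8], [8, -4]].
det(H) = -32, tr(H) = -12.
det(H) < 0, so H is indefinite: neither convex nor concave.

neither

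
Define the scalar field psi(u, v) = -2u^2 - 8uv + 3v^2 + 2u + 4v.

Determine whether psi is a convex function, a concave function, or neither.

neither

psi is quadratic, so its Hessian is the constant matrix H = [[-4, -8], [-8, 6]].
det(H) = -88, tr(H) = 2.
det(H) < 0, so H is indefinite: neither convex nor concave.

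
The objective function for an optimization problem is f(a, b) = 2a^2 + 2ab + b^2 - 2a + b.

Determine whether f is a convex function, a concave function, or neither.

convex

f is quadratic, so its Hessian is the constant matrix H = [[4, 2], [2, 2]].
det(H) = 4, tr(H) = 6.
det(H) > 0 and tr(H) > 0, so H is positive definite everywhere: convex.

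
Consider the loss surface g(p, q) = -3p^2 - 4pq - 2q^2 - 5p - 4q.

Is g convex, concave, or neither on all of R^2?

g is quadratic, so its Hessian is the constant matrix H = [[-6, -4], [-4, -4]].
det(H) = 8, tr(H) = -10.
det(H) > 0 and tr(H) < 0, so H is negative definite everywhere: concave.

concave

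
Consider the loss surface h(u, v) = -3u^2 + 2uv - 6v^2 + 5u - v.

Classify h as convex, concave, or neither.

concave

h is quadratic, so its Hessian is the constant matrix H = [[-6, 2], [2, -12]].
det(H) = 68, tr(H) = -18.
det(H) > 0 and tr(H) < 0, so H is negative definite everywhere: concave.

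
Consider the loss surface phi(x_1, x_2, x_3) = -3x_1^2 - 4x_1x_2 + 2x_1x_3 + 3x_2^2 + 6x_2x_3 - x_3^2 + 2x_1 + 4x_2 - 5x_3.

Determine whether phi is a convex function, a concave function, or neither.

phi is quadratic, so its Hessian is the constant matrix H = [[-6, -4, 2], [-4, 6, 6], [2, 6, -2]].
Leading principal minors: -6, -52, 200.
Neither pattern holds ⇒ H is indefinite ⇒ neither convex nor concave.

neither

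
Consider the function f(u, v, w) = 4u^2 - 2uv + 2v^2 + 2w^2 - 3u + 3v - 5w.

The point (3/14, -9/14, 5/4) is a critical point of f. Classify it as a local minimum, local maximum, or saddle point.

The Hessian is constant: H = [[8, -2, 0], [-2, 4, 0], [0, 0, 4]].
Leading principal minors: Δ₁ = 8, Δ₂ = 28, Δ₃ = 112.
All leading minors are positive, so H is positive definite: a local minimum.

local minimum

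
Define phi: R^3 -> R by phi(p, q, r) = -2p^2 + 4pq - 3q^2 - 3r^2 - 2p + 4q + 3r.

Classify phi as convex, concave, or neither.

concave

phi is quadratic, so its Hessian is the constant matrix H = [[-4, 4, 0], [4, -6, 0], [0, 0, -6]].
Leading principal minors: -4, 8, -48.
Signs alternate −, +, − ⇒ H ≺ 0 ⇒ concave.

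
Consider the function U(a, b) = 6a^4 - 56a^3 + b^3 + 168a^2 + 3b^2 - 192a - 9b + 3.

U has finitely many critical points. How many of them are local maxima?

U separates as a function of a plus a function of b, so ∇U=0 decouples.
∂U/∂a = 24(a - 4)(a - 2)(a - 1) = 0 at a ∈ {1, 2, 4}; ∂U/∂b = 3(b - 1)(b + 3) = 0 at b ∈ {-3, 1}.
The Hessian is diagonal: diag(U_aa, U_bb). Second derivatives: U_aa(1)=72, U_aa(2)=-48, U_aa(4)=144; U_bb(-3)=-12, U_bb(1)=12.
Local maxima occur where both diagonal entries negative: (2, -3). Count: 1.

1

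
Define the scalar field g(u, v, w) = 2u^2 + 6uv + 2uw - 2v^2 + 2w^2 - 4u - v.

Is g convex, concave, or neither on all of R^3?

neither

g is quadratic, so its Hessian is the constant matrix H = [[4, 6, 2], [6, -4, 0], [2, 0, 4]].
Leading principal minors: 4, -52, -192.
Neither pattern holds ⇒ H is indefinite ⇒ neither convex nor concave.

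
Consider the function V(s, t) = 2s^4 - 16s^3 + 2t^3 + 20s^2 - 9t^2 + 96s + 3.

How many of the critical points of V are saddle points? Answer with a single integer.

3

V separates as a function of s plus a function of t, so ∇V=0 decouples.
∂V/∂s = 8(s - 4)(s - 3)(s + 1) = 0 at s ∈ {-1, 3, 4}; ∂V/∂t = 6t(t - 3) = 0 at t ∈ {0, 3}.
The Hessian is diagonal: diag(V_ss, V_tt). Second derivatives: V_ss(-1)=160, V_ss(3)=-32, V_ss(4)=40; V_tt(0)=-18, V_tt(3)=18.
Saddle points occur where the two diagonal entries have opposite signs: (-1, 0), (3, 3), (4, 0). Count: 3.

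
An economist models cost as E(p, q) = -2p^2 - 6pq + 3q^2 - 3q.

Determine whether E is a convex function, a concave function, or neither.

neither

E is quadratic, so its Hessian is the constant matrix H = [[-4, -6], [-6, 6]].
det(H) = -60, tr(H) = 2.
det(H) < 0, so H is indefinite: neither convex nor concave.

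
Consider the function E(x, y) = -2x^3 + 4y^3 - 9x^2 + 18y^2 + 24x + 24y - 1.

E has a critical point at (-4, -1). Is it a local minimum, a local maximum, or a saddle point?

The mixed partial ∂²E/∂x∂y is 0, so the Hessian at any point is diag(E_xx, E_yy) = diag(-6(2x + 3), 12(2y + 3)).
At (-4, -1): H = diag(30, 12).
Both eigenvalues are positive, so H is positive definite: a local minimum.

local minimum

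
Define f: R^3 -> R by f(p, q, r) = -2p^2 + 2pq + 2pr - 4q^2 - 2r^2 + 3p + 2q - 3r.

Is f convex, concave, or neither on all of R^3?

f is quadratic, so its Hessian is the constant matrix H = [[-4, 2, 2], [2, -8, 0], [2, 0, -4]].
Leading principal minors: -4, 28, -80.
Signs alternate −, +, − ⇒ H ≺ 0 ⇒ concave.

concave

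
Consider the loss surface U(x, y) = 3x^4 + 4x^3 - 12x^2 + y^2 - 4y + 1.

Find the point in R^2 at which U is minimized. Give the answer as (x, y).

U(x,y) separates as P(x) + Q(y) + 1, so its minimum is min P + min Q + 1.
P'(x) = 12x(x - 1)(x + 2) vanishes at x ∈ {-2, 0, 1}; Q'(y) = 2y - 4 vanishes at y ∈ {2}.
Local minima of P (where P''>0): P(-2)=-32, P(1)=-5. Local minima of Q: Q(2)=-4.
So the global minimum of U is P(-2) + Q(2) + 1 = -32 − 4 + 1 = -35, attained at (-2, 2).

(-2, 2)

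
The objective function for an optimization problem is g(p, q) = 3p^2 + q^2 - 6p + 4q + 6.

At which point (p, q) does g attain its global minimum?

g(p,q) separates as A(p) + B(q) + 6, so its minimum is min A + min B + 6.
A'(p) = 6p - 6 vanishes at p ∈ {1}; B'(q) = 2q + 4 vanishes at q ∈ {-2}.
Local minima of A (where A''>0): A(1)=-3. Local minima of B: B(-2)=-4.
So the global minimum of g is A(1) + B(-2) + 6 = -3 − 4 + 6 = -1, attained at (1, -2).

(1, -2)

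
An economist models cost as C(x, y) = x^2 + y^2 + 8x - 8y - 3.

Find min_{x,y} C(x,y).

-35

C(x,y) separates as P(x) + Q(y) − 3, so its minimum is min P + min Q − 3.
P'(x) = 2x + 8 vanishes at x ∈ {-4}; Q'(y) = 2y - 8 vanishes at y ∈ {4}.
Local minima of P (where P''>0): P(-4)=-16. Local minima of Q: Q(4)=-16.
So the global minimum of C is P(-4) + Q(4) − 3 = -16 − 16 − 3 = -35, attained at (-4, 4).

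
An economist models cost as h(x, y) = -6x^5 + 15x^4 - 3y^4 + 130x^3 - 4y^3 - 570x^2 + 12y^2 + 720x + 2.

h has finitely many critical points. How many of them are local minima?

h separates as a function of x plus a function of y, so ∇h=0 decouples.
∂h/∂x = -30(x - 3)(x - 2)(x - 1)(x + 4) = 0 at x ∈ {-4, 1, 2, 3}; ∂h/∂y = -12y(y - 1)(y + 2) = 0 at y ∈ {-2, 0, 1}.
The Hessian is diagonal: diag(h_xx, h_yy). Second derivatives: h_xx(-4)=6300, h_xx(1)=-300, h_xx(2)=180, h_xx(3)=-420; h_yy(-2)=-72, h_yy(0)=24, h_yy(1)=-36.
Local minima occur where both diagonal entries positive: (-4, 0), (2, 0). Count: 2.

2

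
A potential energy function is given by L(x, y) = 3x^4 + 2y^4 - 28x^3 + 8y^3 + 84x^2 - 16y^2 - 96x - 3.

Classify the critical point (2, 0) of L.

The mixed partial ∂²L/∂x∂y is 0, so the Hessian at any point is diag(L_xx, L_yy) = diag(12(3x^2 - 14x + 14), 8(3y^2 + 6y - 4)).
At (2, 0): H = diag(-24, -32).
Both eigenvalues are negative, so H is negative definite: a local maximum.

local maximum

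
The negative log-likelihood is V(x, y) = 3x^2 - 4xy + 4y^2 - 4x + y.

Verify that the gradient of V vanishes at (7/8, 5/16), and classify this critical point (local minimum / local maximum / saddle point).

∇V = (6x - 4y - 4, -4x + 8y + 1); substituting (7/8, 5/16) gives ∇V = (0, 0), so (7/8, 5/16) is indeed a critical point.
The Hessian of V is constant: H = [[6, -4], [-4, 8]].
det(H) = 6·8 − (-4)² = 32.
det(H) > 0 and tr(H) = 14 > 0, so H is positive definite and the point is a local minimum.

local minimum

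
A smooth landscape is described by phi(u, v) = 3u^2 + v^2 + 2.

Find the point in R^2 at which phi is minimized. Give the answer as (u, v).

(0, 0)

phi(u,v) separates as P(u) + Q(v) + 2, so its minimum is min P + min Q + 2.
P'(u) = 6u vanishes at u ∈ {0}; Q'(v) = 2v vanishes at v ∈ {0}.
Local minima of P (where P''>0): P(0)=0. Local minima of Q: Q(0)=0.
So the global minimum of phi is P(0) + Q(0) + 2 = 0 + 0 + 2 = 2, attained at (0, 0).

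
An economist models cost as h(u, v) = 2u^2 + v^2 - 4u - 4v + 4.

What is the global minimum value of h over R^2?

-2

h(u,v) separates as P(u) + Q(v) + 4, so its minimum is min P + min Q + 4.
P'(u) = 4u - 4 vanishes at u ∈ {1}; Q'(v) = 2v - 4 vanishes at v ∈ {2}.
Local minima of P (where P''>0): P(1)=-2. Local minima of Q: Q(2)=-4.
So the global minimum of h is P(1) + Q(2) + 4 = -2 − 4 + 4 = -2, attained at (1, 2).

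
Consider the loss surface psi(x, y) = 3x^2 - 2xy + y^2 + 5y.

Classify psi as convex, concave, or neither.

convex

psi is quadratic, so its Hessian is the constant matrix H = [[6, -2], [-2, 2]].
det(H) = 8, tr(H) = 8.
det(H) > 0 and tr(H) > 0, so H is positive definite everywhere: convex.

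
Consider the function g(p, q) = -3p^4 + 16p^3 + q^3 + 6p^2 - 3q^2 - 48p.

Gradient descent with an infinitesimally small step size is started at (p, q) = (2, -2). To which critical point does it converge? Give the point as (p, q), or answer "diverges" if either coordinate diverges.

diverges

g is separable, so gradient descent decouples: p follows -∂g/∂p, q follows -∂g/∂q.
∂g/∂p = -12(p - 4)(p - 1)(p + 1); at p=2 this is 72, so p decreases.
∂g/∂q = 3q(q - 2); at q=-2 this is 24, so q decreases.
The q-coordinate has no critical point in that direction and runs off to infinity.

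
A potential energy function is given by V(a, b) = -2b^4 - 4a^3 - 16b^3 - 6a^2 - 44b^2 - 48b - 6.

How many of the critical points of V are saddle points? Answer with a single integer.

3

V separates as a function of a plus a function of b, so ∇V=0 decouples.
∂V/∂a = -12a(a + 1) = 0 at a ∈ {-1, 0}; ∂V/∂b = -8(b + 1)(b + 2)(b + 3) = 0 at b ∈ {-3, -2, -1}.
The Hessian is diagonal: diag(V_aa, V_bb). Second derivatives: V_aa(-1)=12, V_aa(0)=-12; V_bb(-3)=-16, V_bb(-2)=8, V_bb(-1)=-16.
Saddle points occur where the two diagonal entries have opposite signs: (-1, -3), (-1, -1), (0, -2). Count: 3.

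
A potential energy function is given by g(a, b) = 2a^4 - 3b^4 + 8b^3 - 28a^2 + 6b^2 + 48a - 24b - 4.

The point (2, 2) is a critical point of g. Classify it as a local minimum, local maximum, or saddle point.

The mixed partial ∂²g/∂a∂b is 0, so the Hessian at any point is diag(g_aa, g_bb) = diag(8(3a^2 - 7), 12(-3b^2 + 4b + 1)).
At (2, 2): H = diag(40, -36).
The eigenvalues have opposite signs, so H is indefinite: a saddle point.

saddle point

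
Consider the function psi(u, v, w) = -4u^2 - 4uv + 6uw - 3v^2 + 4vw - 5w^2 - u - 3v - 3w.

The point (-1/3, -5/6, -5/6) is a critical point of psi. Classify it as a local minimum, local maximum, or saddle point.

The Hessian is constant: H = [[-8, -4, 6], [-4, -6, 4], [6, 4, -10]].
Leading principal minors: Δ₁ = -8, Δ₂ = 32, Δ₃ = -168.
The minors alternate sign starting negative (−, +, −), so H is negative definite: a local maximum.

local maximum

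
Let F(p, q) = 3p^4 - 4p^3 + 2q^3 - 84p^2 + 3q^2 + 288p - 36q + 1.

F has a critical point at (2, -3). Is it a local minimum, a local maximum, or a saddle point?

The mixed partial ∂²F/∂p∂q is 0, so the Hessian at any point is diag(F_pp, F_qq) = diag(12(3p^2 - 2p - 14), 6(2q + 1)).
At (2, -3): H = diag(-72, -30).
Both eigenvalues are negative, so H is negative definite: a local maximum.

local maximum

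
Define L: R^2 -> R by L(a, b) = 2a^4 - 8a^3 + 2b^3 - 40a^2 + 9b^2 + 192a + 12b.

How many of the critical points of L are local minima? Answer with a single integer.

2

L separates as a function of a plus a function of b, so ∇L=0 decouples.
∂L/∂a = 8(a - 4)(a - 2)(a + 3) = 0 at a ∈ {-3, 2, 4}; ∂L/∂b = 6(b + 1)(b + 2) = 0 at b ∈ {-2, -1}.
The Hessian is diagonal: diag(L_aa, L_bb). Second derivatives: L_aa(-3)=280, L_aa(2)=-80, L_aa(4)=112; L_bb(-2)=-6, L_bb(-1)=6.
Local minima occur where both diagonal entries positive: (-3, -1), (4, -1). Count: 2.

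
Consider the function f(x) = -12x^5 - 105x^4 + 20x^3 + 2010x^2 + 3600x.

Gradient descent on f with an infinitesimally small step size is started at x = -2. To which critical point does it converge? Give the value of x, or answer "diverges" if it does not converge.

-1

f'(x) = -60(x - 3)(x + 1)(x + 4)(x + 5), so f'(-2) = -1800.
Gradient descent moves in the -f' direction, i.e. x is increasing.
The nearest critical point in that direction is x = -1, where f'' = 2880 > 0 (a local minimum). The iterate converges there.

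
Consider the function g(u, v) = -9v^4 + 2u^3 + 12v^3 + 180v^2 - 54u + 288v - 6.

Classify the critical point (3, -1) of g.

The mixed partial ∂²g/∂u∂v is 0, so the Hessian at any point is diag(g_uu, g_vv) = diag(12u, 36(-3v^2 + 2v + 10)).
At (3, -1): H = diag(36, 180).
Both eigenvalues are positive, so H is positive definite: a local minimum.

local minimum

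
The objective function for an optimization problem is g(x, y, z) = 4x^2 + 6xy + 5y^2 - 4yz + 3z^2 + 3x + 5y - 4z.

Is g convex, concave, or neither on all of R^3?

convex

g is quadratic, so its Hessian is the constant matrix H = [[8, 6, 0], [6, 10, -4], [0, -4, 6]].
Leading principal minors: 8, 44, 136.
All positive ⇒ H ≻ 0 ⇒ convex.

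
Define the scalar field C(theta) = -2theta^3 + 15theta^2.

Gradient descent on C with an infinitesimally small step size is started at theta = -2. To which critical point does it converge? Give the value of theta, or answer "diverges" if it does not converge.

0

C'(theta) = -6theta(theta - 5), so C'(-2) = -84.
Gradient descent moves in the -C' direction, i.e. theta is increasing.
The nearest critical point in that direction is theta = 0, where C'' = 30 > 0 (a local minimum). The iterate converges there.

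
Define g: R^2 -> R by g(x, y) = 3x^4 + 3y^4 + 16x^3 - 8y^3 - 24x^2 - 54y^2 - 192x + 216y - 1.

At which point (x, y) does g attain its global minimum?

g(x,y) separates as P(x) + Q(y) − 1, so its minimum is min P + min Q − 1.
P'(x) = 12(x - 2)(x + 2)(x + 4) vanishes at x ∈ {-4, -2, 2}; Q'(y) = 12(y - 3)(y - 2)(y + 3) vanishes at y ∈ {-3, 2, 3}.
Local minima of P (where P''>0): P(-4)=128, P(2)=-304. Local minima of Q: Q(-3)=-675, Q(3)=189.
So the global minimum of g is P(2) + Q(-3) − 1 = -304 − 675 − 1 = -980, attained at (2, -3).

(2, -3)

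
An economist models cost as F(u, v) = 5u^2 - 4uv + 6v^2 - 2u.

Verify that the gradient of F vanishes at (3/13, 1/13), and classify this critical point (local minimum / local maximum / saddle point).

local minimum

∇F = (10u - 4v - 2, -4u + 12v); substituting (3/13, 1/13) gives ∇F = (0, 0), so (3/13, 1/13) is indeed a critical point.
The Hessian of F is constant: H = [[10, -4], [-4, 12]].
det(H) = 10·12 − (-4)² = 104.
det(H) > 0 and tr(H) = 22 > 0, so H is positive definite and the point is a local minimum.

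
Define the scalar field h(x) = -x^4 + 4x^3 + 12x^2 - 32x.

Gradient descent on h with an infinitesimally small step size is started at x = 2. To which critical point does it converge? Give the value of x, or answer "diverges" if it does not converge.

h'(x) = -4(x - 4)(x - 1)(x + 2), so h'(2) = 32.
Gradient descent moves in the -h' direction, i.e. x is decreasing.
The nearest critical point in that direction is x = 1, where h'' = 36 > 0 (a local minimum). The iterate converges there.

1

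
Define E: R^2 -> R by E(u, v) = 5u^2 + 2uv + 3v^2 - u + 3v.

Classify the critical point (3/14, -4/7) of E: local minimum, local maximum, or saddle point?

local minimum

The Hessian of E is constant: H = [[10, 2], [2, 6]].
det(H) = 10·6 − 2² = 56.
det(H) > 0 and tr(H) = 16 > 0, so H is positive definite and the point is a local minimum.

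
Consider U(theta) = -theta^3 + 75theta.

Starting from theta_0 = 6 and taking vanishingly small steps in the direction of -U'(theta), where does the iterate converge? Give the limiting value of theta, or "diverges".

diverges

U'(theta) = -3(theta - 5)(theta + 5), so U'(6) = -33.
Gradient descent moves in the -U' direction, i.e. theta is increasing.
There is no critical point above theta=6, and U' keeps the same sign, so the iterate runs off to +∞.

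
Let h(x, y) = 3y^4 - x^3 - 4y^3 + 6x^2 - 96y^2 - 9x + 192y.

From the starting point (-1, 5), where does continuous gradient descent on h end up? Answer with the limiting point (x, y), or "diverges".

h is separable, so gradient descent decouples: x follows -∂h/∂x, y follows -∂h/∂y.
∂h/∂x = -3(x - 3)(x - 1); at x=-1 this is -24, so x increases.
∂h/∂y = 12(y - 4)(y - 1)(y + 4); at y=5 this is 432, so y decreases.
x converges to its nearest critical value 1 (a local min of the x-part); y converges to 4. The iterate converges to (1, 4).

(1, 4)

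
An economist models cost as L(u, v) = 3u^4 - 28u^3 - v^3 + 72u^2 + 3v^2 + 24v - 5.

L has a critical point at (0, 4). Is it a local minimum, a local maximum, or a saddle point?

saddle point

The mixed partial ∂²L/∂u∂v is 0, so the Hessian at any point is diag(L_uu, L_vv) = diag(12(3u^2 - 14u + 12), 6(-v + 1)).
At (0, 4): H = diag(144, -18).
The eigenvalues have opposite signs, so H is indefinite: a saddle point.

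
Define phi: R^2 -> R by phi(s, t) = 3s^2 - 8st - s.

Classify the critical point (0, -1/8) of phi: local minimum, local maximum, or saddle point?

saddle point

The Hessian of phi is constant: H = [[6, -8], [-8, 0]].
det(H) = 6·0 − (-8)² = -64.
Since det(H) < 0, H is indefinite and the critical point is a saddle point.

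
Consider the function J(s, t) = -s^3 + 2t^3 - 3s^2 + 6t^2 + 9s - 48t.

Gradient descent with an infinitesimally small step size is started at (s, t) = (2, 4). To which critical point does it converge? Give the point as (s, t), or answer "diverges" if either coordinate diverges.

diverges

J is separable, so gradient descent decouples: s follows -∂J/∂s, t follows -∂J/∂t.
∂J/∂s = -3(s - 1)(s + 3); at s=2 this is -15, so s increases.
∂J/∂t = 6(t - 2)(t + 4); at t=4 this is 96, so t decreases.
The s-coordinate has no critical point in that direction and runs off to infinity.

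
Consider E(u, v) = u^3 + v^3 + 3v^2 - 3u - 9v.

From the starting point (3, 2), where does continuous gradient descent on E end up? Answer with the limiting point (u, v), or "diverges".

(1, 1)

E is separable, so gradient descent decouples: u follows -∂E/∂u, v follows -∂E/∂v.
∂E/∂u = 3(u - 1)(u + 1); at u=3 this is 24, so u decreases.
∂E/∂v = 3(v - 1)(v + 3); at v=2 this is 15, so v decreases.
u converges to its nearest critical value 1 (a local min of the u-part); v converges to 1. The iterate converges to (1, 1).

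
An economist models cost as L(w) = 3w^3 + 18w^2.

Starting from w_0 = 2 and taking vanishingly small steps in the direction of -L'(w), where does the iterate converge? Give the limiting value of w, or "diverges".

L'(w) = 9w(w + 4), so L'(2) = 108.
Gradient descent moves in the -L' direction, i.e. w is decreasing.
The nearest critical point in that direction is w = 0, where L'' = 36 > 0 (a local minimum). The iterate converges there.

0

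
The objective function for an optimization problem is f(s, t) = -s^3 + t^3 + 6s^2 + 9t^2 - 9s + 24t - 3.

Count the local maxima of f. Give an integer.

f separates as a function of s plus a function of t, so ∇f=0 decouples.
∂f/∂s = -3(s - 3)(s - 1) = 0 at s ∈ {1, 3}; ∂f/∂t = 3(t + 2)(t + 4) = 0 at t ∈ {-4, -2}.
The Hessian is diagonal: diag(f_ss, f_tt). Second derivatives: f_ss(1)=6, f_ss(3)=-6; f_tt(-4)=-6, f_tt(-2)=6.
Local maxima occur where both diagonal entries negative: (3, -4). Count: 1.

1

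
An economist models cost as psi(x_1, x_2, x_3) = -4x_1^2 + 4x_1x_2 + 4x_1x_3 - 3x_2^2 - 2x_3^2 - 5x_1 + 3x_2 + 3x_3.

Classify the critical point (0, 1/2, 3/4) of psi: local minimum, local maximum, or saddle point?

local maximum

The Hessian is constant: H = [[-8, 4, 4], [4, -6, 0], [4, 0, -4]].
Leading principal minors: Δ₁ = -8, Δ₂ = 32, Δ₃ = -32.
The minors alternate sign starting negative (−, +, −), so H is negative definite: a local maximum.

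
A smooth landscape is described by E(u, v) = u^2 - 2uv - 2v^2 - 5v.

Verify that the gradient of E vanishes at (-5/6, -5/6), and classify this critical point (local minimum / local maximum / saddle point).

saddle point

∇E = (2u - 2v, -2u - 4v - 5); substituting (-5/6, -5/6) gives ∇E = (0, 0), so (-5/6, -5/6) is indeed a critical point.
The Hessian of E is constant: H = [[2, -2], [-2, -4]].
det(H) = 2·(-4) − (-2)² = -12.
Since det(H) < 0, H is indefinite and the critical point is a saddle point.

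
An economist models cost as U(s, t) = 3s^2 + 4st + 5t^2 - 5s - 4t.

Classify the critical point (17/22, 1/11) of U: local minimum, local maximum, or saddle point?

local minimum

The Hessian of U is constant: H = [[6, 4], [4, 10]].
det(H) = 6·10 − 4² = 44.
det(H) > 0 and tr(H) = 16 > 0, so H is positive definite and the point is a local minimum.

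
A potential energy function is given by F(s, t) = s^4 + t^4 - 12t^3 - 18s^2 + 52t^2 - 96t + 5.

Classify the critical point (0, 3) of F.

local maximum

The mixed partial ∂²F/∂s∂t is 0, so the Hessian at any point is diag(F_ss, F_tt) = diag(12(s^2 - 3), 4(3t^2 - 18t + 26)).
At (0, 3): H = diag(-36, -4).
Both eigenvalues are negative, so H is negative definite: a local maximum.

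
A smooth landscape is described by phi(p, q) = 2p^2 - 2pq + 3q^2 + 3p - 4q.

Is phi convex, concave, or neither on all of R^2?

phi is quadratic, so its Hessian is the constant matrix H = [[4, -2], [-2, 6]].
det(H) = 20, tr(H) = 10.
det(H) > 0 and tr(H) > 0, so H is positive definite everywhere: convex.

convex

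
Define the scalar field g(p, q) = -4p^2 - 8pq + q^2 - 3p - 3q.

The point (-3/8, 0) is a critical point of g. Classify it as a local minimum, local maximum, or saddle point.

saddle point

The Hessian of g is constant: H = [[-8, -8], [-8, 2]].
det(H) = (-8)·2 − (-8)² = -80.
Since det(H) < 0, H is indefinite and the critical point is a saddle point.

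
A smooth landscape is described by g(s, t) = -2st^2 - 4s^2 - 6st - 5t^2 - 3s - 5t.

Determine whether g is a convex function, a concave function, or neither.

neither

The term -2st^2 is cubic, so the Hessian is not constant.
∂²g/∂t² = -4s - 10, which takes both signs as s varies (negative for sufficiently large s). A diagonal entry of the Hessian changing sign means the Hessian is neither positive- nor negative-semidefinite on all of R^2.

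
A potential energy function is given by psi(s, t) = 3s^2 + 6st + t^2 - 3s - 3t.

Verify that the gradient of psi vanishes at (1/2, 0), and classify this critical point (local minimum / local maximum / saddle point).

saddle point

∇psi = (6s + 6t - 3, 6s + 2t - 3); substituting (1/2, 0) gives ∇psi = (0, 0), so (1/2, 0) is indeed a critical point.
The Hessian of psi is constant: H = [[6, 6], [6, 2]].
det(H) = 6·2 − 6² = -24.
Since det(H) < 0, H is indefinite and the critical point is a saddle point.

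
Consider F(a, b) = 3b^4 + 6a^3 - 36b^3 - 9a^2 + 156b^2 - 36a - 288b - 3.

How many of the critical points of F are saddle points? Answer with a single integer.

F separates as a function of a plus a function of b, so ∇F=0 decouples.
∂F/∂a = 18(a - 2)(a + 1) = 0 at a ∈ {-1, 2}; ∂F/∂b = 12(b - 4)(b - 3)(b - 2) = 0 at b ∈ {2, 3, 4}.
The Hessian is diagonal: diag(F_aa, F_bb). Second derivatives: F_aa(-1)=-54, F_aa(2)=54; F_bb(2)=24, F_bb(3)=-12, F_bb(4)=24.
Saddle points occur where the two diagonal entries have opposite signs: (-1, 2), (-1, 4), (2, 3). Count: 3.

3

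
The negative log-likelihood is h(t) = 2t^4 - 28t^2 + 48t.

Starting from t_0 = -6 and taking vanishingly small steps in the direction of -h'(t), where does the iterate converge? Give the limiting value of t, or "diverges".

h'(t) = 8(t - 2)(t - 1)(t + 3), so h'(-6) = -1344.
Gradient descent moves in the -h' direction, i.e. t is increasing.
The nearest critical point in that direction is t = -3, where h'' = 160 > 0 (a local minimum). The iterate converges there.

-3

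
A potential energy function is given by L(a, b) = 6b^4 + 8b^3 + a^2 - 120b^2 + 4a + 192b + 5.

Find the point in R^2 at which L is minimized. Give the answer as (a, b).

L(a,b) separates as P(a) + Q(b) + 5, so its minimum is min P + min Q + 5.
P'(a) = 2a + 4 vanishes at a ∈ {-2}; Q'(b) = 24(b - 2)(b - 1)(b + 4) vanishes at b ∈ {-4, 1, 2}.
Local minima of P (where P''>0): P(-2)=-4. Local minima of Q: Q(-4)=-1664, Q(2)=64.
So the global minimum of L is P(-2) + Q(-4) + 5 = -4 − 1664 + 5 = -1663, attained at (-2, -4).

(-2, -4)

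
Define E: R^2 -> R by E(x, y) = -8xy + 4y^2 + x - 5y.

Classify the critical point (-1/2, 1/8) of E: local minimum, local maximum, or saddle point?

saddle point

The Hessian of E is constant: H = [[0, -8], [-8, 8]].
det(H) = 0·8 − (-8)² = -64.
Since det(H) < 0, H is indefinite and the critical point is a saddle point.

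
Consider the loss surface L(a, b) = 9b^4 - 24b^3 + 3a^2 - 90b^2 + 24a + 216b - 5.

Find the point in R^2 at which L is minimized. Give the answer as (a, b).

L(a,b) separates as P(a) + Q(b) − 5, so its minimum is min P + min Q − 5.
P'(a) = 6a + 24 vanishes at a ∈ {-4}; Q'(b) = 36(b - 3)(b - 1)(b + 2) vanishes at b ∈ {-2, 1, 3}.
Local minima of P (where P''>0): P(-4)=-48. Local minima of Q: Q(-2)=-456, Q(3)=-81.
So the global minimum of L is P(-4) + Q(-2) − 5 = -48 − 456 − 5 = -509, attained at (-4, -2).

(-4, -2)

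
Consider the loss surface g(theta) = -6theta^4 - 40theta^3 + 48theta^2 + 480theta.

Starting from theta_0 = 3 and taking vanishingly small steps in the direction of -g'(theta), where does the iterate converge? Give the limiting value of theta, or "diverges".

diverges

g'(theta) = -24(theta - 2)(theta + 2)(theta + 5), so g'(3) = -960.
Gradient descent moves in the -g' direction, i.e. theta is increasing.
There is no critical point above theta=3, and g' keeps the same sign, so the iterate runs off to +∞.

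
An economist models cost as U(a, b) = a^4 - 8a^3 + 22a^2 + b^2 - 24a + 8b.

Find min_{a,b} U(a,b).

U(a,b) separates as P(a) + Q(b), so its minimum is min P + min Q.
P'(a) = 4(a - 3)(a - 2)(a - 1) vanishes at a ∈ {1, 2, 3}; Q'(b) = 2b + 8 vanishes at b ∈ {-4}.
Local minima of P (where P''>0): P(1)=-9, P(3)=-9. Local minima of Q: Q(-4)=-16.
So the global minimum of U is P(1) + Q(-4) = -9 − 16 = -25, attained at (1, -4).

-25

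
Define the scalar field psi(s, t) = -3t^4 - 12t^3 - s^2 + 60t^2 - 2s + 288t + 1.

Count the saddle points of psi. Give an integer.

psi separates as a function of s plus a function of t, so ∇psi=0 decouples.
∂psi/∂s = -2(s + 1) = 0 at s ∈ {-1}; ∂psi/∂t = -12(t - 3)(t + 2)(t + 4) = 0 at t ∈ {-4, -2, 3}.
The Hessian is diagonal: diag(psi_ss, psi_tt). Second derivatives: psi_ss(-1)=-2; psi_tt(-4)=-168, psi_tt(-2)=120, psi_tt(3)=-420.
Saddle points occur where the two diagonal entries have opposite signs: (-1, -2). Count: 1.

1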